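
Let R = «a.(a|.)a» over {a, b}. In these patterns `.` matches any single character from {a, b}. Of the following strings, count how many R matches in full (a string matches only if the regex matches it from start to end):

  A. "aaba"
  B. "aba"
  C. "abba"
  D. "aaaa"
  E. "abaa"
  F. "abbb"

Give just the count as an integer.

A → match
B → no match
C → match
D → match
E → match
F → no match — must end with "a"
Total matched: 4

4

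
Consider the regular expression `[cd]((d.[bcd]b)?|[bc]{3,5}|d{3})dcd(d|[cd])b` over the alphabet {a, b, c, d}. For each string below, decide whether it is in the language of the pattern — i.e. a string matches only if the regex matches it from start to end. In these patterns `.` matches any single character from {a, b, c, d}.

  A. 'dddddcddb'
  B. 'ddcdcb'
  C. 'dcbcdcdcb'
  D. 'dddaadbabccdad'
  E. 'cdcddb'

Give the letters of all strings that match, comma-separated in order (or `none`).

A, B, C, E

A. 'dddddcddb' → match
B. 'ddcdcb' → match
C. 'dcbcdcdcb' → match
D → no match — must end with 'b'
E. 'cdcddb' → match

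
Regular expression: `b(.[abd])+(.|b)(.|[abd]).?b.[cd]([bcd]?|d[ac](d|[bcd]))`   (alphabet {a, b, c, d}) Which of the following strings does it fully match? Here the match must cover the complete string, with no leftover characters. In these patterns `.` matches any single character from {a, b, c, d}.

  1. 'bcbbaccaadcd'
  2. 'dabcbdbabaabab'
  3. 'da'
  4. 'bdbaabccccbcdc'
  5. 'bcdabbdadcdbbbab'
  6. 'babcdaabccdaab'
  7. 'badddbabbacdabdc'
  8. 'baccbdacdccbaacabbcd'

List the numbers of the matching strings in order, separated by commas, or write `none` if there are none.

none

1 → no match
2 → no match — must start with 'b'
3 → no match — must start with 'b'
4 → no match
5 → no match
6 → no match
7 → no match
8 → no match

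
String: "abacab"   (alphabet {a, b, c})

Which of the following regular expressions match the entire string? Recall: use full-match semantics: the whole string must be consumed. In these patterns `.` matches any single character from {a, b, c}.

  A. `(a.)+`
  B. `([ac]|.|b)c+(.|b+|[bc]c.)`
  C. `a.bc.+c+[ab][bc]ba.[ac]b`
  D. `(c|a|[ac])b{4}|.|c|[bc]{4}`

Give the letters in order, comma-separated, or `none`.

A

A → match
B → no match
C → no match
D → no match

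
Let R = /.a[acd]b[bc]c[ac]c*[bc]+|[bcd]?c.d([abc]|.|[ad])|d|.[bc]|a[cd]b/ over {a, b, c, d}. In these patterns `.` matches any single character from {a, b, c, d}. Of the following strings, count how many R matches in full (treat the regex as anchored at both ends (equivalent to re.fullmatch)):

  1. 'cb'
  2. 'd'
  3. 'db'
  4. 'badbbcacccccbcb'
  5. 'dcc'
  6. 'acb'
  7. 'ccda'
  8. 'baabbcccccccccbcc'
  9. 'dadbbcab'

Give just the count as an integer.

8

1 → match
2 → match
3 → match
4 → match
5 → no match
6 → match
7 → match
8 → match
9 → match
Total matched: 8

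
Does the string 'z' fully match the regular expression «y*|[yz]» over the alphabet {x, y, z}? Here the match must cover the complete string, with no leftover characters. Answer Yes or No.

Yes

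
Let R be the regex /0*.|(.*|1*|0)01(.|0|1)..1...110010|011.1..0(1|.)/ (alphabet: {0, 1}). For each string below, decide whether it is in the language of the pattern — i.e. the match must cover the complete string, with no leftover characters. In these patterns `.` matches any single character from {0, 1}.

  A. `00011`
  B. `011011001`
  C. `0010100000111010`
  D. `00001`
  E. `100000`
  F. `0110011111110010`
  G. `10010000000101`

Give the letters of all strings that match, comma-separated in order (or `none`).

A → no match
B → match
C → no match
D → match
E → no match
F → no match
G → no match

B, D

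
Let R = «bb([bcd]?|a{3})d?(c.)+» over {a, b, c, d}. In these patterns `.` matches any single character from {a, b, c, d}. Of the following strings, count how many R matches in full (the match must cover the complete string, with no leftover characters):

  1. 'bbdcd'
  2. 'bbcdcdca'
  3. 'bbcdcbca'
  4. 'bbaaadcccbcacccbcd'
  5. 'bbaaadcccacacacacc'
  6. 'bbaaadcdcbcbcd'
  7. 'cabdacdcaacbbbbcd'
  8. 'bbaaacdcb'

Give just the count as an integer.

7

1 → match
2 → match
3 → match
4 → match
5 → match
6 → match
7 → no match — must start with 'bb'
8 → match
Total matched: 7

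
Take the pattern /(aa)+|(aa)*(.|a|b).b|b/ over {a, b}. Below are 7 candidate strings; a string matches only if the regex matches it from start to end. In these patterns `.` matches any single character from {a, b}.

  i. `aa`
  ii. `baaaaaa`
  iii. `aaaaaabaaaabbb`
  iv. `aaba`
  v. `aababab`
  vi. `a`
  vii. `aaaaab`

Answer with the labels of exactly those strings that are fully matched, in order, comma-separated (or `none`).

i. `aa` → match
ii. `baaaaaa` → no match
iii → no match
iv. `aaba` → no match
v. `aababab` → no match
vi. `a` → no match
vii. `aaaaab` → no match

i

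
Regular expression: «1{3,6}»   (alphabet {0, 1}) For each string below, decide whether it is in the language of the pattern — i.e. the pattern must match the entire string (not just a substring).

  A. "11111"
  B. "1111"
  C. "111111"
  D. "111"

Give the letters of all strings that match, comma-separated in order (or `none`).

A, B, C, D

A → match
B → match
C → match
D → match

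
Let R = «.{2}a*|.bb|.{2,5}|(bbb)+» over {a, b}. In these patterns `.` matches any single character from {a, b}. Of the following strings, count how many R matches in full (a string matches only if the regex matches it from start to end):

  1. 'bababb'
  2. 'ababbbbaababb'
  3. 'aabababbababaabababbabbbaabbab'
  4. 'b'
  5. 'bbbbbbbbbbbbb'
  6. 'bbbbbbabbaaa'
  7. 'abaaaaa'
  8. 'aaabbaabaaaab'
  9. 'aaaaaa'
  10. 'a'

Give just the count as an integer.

2

1 → no match
2 → no match
3 → no match
4 → no match
5 → no match
6 → no match
7 → match
8 → no match
9 → match
10 → no match
Total matched: 2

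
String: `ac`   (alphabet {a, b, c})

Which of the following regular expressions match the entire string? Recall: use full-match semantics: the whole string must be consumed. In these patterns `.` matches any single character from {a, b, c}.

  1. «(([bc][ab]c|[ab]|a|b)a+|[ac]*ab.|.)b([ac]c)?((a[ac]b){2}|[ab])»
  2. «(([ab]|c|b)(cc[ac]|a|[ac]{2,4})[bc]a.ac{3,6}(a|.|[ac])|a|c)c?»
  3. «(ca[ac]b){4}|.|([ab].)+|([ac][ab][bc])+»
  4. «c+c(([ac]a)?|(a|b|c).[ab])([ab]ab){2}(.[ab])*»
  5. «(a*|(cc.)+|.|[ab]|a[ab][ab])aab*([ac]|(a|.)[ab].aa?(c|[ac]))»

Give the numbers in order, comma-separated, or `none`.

1 → no match
2 → match
3 → match
4 → no match — must start with `c`
5 → no match

2, 3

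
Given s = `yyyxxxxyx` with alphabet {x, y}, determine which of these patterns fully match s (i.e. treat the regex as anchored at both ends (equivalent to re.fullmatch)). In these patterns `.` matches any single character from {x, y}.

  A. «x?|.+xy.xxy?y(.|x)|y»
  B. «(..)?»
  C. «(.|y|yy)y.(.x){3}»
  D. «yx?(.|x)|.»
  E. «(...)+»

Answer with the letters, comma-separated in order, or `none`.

C, E

A → no match
B → no match
C → match
D → no match
E → match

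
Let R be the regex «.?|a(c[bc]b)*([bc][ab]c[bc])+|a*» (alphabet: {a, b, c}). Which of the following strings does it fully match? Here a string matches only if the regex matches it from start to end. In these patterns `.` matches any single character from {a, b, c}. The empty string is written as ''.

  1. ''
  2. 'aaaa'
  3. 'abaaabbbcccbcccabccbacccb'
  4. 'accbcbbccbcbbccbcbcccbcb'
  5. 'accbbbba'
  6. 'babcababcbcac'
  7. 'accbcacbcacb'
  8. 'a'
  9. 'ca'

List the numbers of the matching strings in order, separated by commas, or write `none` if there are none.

1, 2, 4, 7, 8

1 → match
2 → match
3 → no match
4 → match
5 → no match
6 → no match
7 → match
8 → match
9 → no match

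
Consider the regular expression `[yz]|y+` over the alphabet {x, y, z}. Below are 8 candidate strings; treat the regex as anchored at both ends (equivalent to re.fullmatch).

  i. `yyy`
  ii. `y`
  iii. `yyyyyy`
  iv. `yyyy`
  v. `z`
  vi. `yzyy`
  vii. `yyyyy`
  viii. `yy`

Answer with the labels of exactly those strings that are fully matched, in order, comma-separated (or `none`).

i, ii, iii, iv, v, vii, viii

i → match
ii → match
iii → match
iv → match
v → match
vi → no match
vii → match
viii → match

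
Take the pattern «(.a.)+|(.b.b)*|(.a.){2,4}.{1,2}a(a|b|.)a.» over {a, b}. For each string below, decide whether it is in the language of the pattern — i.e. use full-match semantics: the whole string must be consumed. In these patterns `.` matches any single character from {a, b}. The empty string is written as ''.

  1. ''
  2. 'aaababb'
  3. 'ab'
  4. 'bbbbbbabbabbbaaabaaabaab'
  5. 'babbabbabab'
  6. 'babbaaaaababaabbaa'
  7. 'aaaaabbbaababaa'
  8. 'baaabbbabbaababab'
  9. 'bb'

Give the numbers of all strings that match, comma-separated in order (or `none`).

1. '' → match
2. 'aaababb' → no match
3. 'ab' → no match
4 → no match
5. 'babbabbabab' → match
6 → match
7 → no match
8 → no match
9. 'bb' → no match

1, 5, 6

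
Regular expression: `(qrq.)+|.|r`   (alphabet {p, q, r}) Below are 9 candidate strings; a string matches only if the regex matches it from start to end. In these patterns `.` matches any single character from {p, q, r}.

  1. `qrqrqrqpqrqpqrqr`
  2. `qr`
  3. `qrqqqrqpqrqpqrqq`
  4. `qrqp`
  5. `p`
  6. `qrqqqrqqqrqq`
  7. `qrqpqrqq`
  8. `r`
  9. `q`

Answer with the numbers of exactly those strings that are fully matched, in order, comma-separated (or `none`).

1, 3, 4, 5, 6, 7, 8, 9

1 → match
2 → no match
3 → match
4 → match
5 → match
6 → match
7 → match
8 → match
9 → match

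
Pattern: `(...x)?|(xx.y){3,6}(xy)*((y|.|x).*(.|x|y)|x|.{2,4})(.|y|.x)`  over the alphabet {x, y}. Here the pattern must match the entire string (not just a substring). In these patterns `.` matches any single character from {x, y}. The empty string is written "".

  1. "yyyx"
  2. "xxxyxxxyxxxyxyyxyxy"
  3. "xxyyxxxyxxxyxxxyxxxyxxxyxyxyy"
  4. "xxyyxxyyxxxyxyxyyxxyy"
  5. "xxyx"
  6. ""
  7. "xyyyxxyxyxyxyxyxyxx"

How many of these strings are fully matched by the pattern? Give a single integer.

1 → match
2 → match
3 → match
4 → match
5 → match
6 → match
7 → no match
Total matched: 6

6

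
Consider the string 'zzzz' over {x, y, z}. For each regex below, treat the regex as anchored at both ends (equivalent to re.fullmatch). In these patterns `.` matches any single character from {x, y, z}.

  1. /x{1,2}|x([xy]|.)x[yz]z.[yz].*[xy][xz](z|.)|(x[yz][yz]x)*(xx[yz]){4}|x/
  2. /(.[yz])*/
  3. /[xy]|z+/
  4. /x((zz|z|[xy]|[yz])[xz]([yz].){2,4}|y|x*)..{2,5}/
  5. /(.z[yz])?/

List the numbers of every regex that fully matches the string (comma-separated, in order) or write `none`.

1 → no match
2 → match
3 → match
4 → no match — must start with 'x'
5 → no match

2, 3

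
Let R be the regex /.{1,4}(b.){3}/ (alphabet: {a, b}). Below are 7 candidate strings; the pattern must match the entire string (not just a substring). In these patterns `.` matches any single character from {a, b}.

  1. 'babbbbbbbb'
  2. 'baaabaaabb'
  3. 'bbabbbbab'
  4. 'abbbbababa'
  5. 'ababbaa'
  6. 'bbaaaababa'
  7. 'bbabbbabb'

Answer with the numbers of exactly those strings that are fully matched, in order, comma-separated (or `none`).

1. 'babbbbbbbb' → match
2. 'baaabaaabb' → no match
3. 'bbabbbbab' → no match
4. 'abbbbababa' → match
5. 'ababbaa' → no match
6. 'bbaaaababa' → no match
7. 'bbabbbabb' → match

1, 4, 7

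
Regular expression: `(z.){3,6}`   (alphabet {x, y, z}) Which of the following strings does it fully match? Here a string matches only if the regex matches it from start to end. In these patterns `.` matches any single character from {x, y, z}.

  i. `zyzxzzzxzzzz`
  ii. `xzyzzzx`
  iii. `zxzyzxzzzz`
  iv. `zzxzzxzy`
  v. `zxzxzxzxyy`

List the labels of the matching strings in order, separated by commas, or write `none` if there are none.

i, iii

i → match
ii → no match — must start with `z`
iii → match
iv → no match
v → no match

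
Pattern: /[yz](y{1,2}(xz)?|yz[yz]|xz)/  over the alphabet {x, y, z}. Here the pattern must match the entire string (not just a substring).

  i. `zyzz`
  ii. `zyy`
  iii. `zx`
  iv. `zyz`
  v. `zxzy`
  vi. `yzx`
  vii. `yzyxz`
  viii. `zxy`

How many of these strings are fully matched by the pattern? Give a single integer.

2

i → match
ii → match
iii → no match
iv → no match
v → no match
vi → no match
vii → no match
viii → no match
Total matched: 2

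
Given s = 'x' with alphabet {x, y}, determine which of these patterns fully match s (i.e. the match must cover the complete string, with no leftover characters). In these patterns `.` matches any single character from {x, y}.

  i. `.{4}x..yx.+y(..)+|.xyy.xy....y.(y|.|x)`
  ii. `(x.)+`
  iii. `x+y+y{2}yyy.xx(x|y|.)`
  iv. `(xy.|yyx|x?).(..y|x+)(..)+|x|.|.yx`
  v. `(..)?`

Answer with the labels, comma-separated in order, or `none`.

i → no match
ii → no match
iii → no match
iv → match
v → no match

iv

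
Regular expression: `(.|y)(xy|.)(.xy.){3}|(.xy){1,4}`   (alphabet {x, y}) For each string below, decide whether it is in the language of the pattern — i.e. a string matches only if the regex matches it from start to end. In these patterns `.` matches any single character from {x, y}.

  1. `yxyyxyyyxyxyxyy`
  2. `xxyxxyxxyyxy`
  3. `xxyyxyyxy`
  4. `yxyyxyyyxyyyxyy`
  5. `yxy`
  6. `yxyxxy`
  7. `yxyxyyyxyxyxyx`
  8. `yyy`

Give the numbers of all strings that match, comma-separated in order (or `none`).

1 → match
2 → match
3 → match
4 → match
5 → match
6 → match
7 → match
8 → no match

1, 2, 3, 4, 5, 6, 7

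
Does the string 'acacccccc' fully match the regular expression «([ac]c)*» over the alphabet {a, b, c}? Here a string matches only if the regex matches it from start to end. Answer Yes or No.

No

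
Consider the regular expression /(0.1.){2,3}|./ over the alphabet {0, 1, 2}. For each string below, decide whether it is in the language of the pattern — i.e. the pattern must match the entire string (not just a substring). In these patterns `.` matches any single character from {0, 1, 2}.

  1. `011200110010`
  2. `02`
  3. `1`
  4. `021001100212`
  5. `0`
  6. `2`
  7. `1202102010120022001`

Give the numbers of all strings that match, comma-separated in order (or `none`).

1 → match
2 → no match
3 → match
4 → match
5 → match
6 → match
7 → no match

1, 3, 4, 5, 6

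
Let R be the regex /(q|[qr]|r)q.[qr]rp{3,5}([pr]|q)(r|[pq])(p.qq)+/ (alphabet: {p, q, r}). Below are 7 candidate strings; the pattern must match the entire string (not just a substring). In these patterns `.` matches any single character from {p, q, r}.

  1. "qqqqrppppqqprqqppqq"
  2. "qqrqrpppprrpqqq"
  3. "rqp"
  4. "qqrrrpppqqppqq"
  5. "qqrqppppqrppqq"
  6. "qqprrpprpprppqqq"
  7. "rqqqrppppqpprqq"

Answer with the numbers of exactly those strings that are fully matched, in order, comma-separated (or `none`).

1, 2, 4, 7

1 → match
2 → match
3 → no match — must end with "qq"
4 → match
5 → no match
6 → no match
7 → match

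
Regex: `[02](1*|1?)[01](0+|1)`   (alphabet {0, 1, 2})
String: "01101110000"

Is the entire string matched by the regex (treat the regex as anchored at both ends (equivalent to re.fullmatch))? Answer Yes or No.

No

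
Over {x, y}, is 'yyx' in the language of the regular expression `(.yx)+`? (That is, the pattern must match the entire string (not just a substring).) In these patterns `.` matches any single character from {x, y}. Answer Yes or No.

Yes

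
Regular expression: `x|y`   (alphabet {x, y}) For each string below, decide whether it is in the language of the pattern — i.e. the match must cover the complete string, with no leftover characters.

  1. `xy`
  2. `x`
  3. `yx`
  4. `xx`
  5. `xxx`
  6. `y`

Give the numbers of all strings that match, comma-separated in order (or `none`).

1. `xy` → no match
2. `x` → match
3. `yx` → no match
4. `xx` → no match
5. `xxx` → no match
6. `y` → match

2, 6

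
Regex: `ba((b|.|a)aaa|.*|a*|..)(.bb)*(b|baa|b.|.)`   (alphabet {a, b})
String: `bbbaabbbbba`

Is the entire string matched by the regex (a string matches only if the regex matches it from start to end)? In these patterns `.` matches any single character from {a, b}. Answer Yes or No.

No

Every match must start with `ba`, but `bbbaabbbbba` does not.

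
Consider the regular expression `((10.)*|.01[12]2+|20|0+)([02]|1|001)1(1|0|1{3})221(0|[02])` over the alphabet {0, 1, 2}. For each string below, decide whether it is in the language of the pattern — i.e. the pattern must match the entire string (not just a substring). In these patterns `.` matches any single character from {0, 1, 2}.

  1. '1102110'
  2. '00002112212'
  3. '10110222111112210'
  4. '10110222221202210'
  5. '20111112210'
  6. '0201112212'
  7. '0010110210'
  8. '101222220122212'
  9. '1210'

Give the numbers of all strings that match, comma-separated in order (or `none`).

2, 5

1. '1102110' → no match
2. '00002112212' → match
3 → no match
4 → no match
5. '20111112210' → match
6. '0201112212' → no match
7. '0010110210' → no match
8 → no match
9. '1210' → no match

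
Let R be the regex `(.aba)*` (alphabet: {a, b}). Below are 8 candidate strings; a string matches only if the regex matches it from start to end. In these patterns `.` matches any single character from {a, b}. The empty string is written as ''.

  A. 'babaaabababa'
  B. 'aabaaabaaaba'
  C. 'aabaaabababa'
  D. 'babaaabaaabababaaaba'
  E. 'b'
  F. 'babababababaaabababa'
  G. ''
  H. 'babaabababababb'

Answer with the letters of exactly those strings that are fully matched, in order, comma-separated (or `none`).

A, B, C, D, F, G

A → match
B → match
C → match
D → match
E → no match
F → match
G → match
H → no match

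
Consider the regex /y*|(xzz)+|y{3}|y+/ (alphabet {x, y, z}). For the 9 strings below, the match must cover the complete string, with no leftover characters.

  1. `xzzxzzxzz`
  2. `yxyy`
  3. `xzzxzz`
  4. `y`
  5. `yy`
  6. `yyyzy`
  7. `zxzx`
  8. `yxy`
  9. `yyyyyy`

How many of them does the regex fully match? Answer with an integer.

1 → match
2 → no match
3 → match
4 → match
5 → match
6 → no match
7 → no match
8 → no match
9 → match
Total matched: 5

5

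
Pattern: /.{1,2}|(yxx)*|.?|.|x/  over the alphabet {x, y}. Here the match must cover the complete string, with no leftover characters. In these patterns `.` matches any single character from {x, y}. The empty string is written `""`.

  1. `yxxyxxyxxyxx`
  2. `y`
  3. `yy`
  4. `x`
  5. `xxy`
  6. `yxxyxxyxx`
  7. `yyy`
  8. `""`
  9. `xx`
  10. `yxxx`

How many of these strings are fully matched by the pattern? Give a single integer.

1 → match
2 → match
3 → match
4 → match
5 → no match
6 → match
7 → no match
8 → match
9 → match
10 → no match
Total matched: 7

7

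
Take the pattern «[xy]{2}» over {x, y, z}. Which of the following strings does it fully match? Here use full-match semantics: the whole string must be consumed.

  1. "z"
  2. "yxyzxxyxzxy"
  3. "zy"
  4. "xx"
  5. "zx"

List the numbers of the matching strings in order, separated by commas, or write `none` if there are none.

4

1. "z" → no match
2. "yxyzxxyxzxy" → no match
3. "zy" → no match
4. "xx" → match
5. "zx" → no match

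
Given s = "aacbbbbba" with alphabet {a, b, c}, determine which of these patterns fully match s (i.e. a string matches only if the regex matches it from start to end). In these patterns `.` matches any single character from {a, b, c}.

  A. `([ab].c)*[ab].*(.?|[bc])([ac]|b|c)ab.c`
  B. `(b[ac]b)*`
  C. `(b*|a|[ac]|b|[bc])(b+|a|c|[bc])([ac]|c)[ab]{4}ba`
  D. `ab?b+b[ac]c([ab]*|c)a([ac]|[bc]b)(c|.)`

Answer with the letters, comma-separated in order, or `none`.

A → no match — must end with "c"
B → no match
C → match
D → no match

C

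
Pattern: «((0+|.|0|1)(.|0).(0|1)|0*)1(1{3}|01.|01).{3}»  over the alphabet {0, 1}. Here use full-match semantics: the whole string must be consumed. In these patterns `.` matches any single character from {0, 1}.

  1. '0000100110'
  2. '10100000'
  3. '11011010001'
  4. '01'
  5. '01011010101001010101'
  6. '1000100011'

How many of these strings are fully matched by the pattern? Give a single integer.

1 → no match
2 → no match
3 → match
4 → no match
5 → no match
6 → no match
Total matched: 1

1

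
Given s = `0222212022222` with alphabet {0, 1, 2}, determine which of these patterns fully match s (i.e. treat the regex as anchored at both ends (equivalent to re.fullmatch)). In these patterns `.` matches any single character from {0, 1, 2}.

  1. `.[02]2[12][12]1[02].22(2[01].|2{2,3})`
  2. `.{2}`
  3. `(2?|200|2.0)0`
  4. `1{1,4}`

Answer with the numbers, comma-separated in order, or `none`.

1 → match
2 → no match
3 → no match — must end with `0`
4 → no match — must start with `1`

1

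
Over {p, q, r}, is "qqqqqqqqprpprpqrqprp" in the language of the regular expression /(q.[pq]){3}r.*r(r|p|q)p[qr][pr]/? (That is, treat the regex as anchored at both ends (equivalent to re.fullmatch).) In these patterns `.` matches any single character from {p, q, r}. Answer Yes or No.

Yes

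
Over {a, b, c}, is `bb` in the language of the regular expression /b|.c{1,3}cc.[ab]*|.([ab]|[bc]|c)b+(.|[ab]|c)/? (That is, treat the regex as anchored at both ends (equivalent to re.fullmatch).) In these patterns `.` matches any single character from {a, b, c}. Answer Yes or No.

No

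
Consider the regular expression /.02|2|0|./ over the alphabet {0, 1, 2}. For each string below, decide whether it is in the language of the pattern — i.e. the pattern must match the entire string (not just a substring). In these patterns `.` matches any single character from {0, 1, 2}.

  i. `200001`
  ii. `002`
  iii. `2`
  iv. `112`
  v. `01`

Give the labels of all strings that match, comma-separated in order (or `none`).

i → no match
ii → match
iii → match
iv → no match
v → no match

ii, iii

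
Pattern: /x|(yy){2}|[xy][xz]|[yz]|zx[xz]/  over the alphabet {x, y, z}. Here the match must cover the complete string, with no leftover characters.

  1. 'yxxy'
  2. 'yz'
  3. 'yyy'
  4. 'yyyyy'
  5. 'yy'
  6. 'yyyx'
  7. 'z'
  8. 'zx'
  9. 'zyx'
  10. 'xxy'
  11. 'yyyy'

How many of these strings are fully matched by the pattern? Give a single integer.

1 → no match
2 → match
3 → no match
4 → no match
5 → no match
6 → no match
7 → match
8 → no match
9 → no match
10 → no match
11 → match
Total matched: 3

3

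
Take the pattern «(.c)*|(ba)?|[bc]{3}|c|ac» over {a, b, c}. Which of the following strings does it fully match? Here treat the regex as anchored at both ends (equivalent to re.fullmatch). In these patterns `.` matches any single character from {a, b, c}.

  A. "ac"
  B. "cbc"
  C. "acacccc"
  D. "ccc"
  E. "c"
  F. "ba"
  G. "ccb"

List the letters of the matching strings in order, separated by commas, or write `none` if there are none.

A, B, D, E, F, G

A → match
B → match
C → no match
D → match
E → match
F → match
G → match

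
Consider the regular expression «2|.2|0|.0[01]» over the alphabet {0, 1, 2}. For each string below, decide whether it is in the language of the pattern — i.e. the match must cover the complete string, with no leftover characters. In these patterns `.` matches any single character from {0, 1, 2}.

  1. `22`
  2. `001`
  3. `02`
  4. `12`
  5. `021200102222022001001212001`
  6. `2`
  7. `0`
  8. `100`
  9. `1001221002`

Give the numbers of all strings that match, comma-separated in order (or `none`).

1, 2, 3, 4, 6, 7, 8

1 → match
2 → match
3 → match
4 → match
5 → no match
6 → match
7 → match
8 → match
9 → no match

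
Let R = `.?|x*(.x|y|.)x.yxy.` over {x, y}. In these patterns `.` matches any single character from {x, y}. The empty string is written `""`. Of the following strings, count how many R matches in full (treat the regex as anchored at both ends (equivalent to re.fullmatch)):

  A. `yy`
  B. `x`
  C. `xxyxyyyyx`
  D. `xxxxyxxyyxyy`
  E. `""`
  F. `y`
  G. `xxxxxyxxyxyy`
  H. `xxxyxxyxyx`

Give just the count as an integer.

A → no match
B → match
C → no match
D → match
E → match
F → match
G → match
H → match
Total matched: 6

6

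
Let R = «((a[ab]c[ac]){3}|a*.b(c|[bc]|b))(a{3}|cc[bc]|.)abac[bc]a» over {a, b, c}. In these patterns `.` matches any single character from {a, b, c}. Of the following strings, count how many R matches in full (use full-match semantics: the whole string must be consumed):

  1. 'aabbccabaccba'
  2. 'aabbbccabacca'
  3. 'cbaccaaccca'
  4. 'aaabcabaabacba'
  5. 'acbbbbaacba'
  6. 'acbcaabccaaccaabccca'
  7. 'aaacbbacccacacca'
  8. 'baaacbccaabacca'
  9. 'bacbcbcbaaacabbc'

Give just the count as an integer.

0

1 → no match
2 → no match
3 → no match
4 → no match
5 → no match
6 → no match
7 → no match
8 → no match
9 → no match — must end with 'a'
Total matched: 0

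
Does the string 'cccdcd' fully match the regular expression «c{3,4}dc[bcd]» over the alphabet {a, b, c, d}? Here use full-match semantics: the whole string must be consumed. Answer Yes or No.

Yes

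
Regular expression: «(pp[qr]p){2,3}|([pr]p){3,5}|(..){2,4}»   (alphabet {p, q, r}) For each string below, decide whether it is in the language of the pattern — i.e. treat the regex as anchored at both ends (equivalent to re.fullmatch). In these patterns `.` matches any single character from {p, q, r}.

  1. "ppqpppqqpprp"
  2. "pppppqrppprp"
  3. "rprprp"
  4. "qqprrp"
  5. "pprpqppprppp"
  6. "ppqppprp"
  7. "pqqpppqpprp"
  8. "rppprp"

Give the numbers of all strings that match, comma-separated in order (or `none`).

1 → no match
2 → no match
3 → match
4 → match
5 → no match
6 → match
7 → no match
8 → match

3, 4, 6, 8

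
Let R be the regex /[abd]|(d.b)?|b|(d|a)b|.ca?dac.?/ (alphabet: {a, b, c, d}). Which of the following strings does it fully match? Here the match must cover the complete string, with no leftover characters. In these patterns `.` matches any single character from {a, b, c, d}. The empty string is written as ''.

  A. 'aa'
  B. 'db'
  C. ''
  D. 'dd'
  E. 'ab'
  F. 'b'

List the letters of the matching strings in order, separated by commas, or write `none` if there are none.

A. 'aa' → no match
B. 'db' → match
C. '' → match
D. 'dd' → no match
E. 'ab' → match
F. 'b' → match

B, C, E, F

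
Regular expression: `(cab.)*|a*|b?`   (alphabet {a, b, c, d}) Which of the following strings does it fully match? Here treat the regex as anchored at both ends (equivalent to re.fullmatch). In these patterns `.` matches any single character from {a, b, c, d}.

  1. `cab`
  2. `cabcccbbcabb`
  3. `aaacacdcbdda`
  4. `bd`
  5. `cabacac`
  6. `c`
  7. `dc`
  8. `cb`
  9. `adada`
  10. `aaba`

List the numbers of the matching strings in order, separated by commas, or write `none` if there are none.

1. `cab` → no match
2. `cabcccbbcabb` → no match
3. `aaacacdcbdda` → no match
4. `bd` → no match
5. `cabacac` → no match
6. `c` → no match
7. `dc` → no match
8. `cb` → no match
9. `adada` → no match
10. `aaba` → no match

none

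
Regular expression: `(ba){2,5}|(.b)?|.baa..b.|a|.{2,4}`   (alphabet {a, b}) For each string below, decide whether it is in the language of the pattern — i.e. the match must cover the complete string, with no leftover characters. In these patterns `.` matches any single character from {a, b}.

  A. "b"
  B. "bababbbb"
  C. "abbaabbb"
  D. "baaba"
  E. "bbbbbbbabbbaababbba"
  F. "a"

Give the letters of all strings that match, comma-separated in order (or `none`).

F

A. "b" → no match
B. "bababbbb" → no match
C. "abbaabbb" → no match
D. "baaba" → no match
E → no match
F. "a" → match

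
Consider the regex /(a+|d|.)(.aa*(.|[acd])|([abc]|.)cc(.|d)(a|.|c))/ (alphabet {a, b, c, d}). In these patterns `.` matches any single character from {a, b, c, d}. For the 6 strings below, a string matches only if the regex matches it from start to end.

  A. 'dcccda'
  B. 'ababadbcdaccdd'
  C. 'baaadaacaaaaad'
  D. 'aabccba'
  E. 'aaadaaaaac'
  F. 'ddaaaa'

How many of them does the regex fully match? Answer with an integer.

A → match
B → no match
C → no match
D → match
E → match
F → match
Total matched: 4

4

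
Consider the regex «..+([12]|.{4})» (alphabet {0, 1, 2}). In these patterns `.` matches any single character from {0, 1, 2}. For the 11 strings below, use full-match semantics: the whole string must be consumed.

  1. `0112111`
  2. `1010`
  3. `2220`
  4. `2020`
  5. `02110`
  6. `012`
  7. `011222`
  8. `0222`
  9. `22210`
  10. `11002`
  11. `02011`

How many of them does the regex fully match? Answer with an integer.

6

1 → match
2 → no match
3 → no match
4 → no match
5 → no match
6 → match
7 → match
8 → match
9 → no match
10 → match
11 → match
Total matched: 6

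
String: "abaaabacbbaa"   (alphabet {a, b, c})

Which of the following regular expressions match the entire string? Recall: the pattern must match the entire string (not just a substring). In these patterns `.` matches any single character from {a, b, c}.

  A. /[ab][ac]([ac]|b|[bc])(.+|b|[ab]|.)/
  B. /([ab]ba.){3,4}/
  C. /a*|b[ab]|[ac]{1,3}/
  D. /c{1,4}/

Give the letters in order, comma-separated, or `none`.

B

A → no match
B → match
C → no match
D → no match — must start with "c"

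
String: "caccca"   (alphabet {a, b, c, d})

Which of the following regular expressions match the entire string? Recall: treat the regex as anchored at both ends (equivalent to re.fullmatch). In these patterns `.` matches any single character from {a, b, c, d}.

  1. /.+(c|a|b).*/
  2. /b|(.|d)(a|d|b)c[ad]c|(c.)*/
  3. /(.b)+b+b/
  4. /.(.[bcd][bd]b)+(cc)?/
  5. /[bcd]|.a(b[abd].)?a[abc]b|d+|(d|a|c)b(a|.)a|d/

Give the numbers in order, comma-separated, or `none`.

1 → match
2 → match
3 → no match — must end with "bb"
4 → no match
5 → no match

1, 2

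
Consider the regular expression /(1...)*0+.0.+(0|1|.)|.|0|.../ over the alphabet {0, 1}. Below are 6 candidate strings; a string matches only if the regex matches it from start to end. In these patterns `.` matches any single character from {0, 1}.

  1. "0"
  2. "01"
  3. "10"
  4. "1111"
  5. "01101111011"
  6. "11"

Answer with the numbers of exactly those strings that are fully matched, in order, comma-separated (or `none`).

1 → match
2 → no match
3 → no match
4 → no match
5 → no match
6 → no match

1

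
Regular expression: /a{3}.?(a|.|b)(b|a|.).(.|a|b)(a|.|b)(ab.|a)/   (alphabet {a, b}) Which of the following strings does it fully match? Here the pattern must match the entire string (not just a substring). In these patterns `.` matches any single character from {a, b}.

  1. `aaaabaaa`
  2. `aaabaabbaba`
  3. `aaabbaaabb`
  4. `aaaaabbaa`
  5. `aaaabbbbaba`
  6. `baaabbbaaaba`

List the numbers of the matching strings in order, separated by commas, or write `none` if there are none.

1 → no match
2 → match
3 → no match
4 → match
5 → match
6 → no match — must start with `a`

2, 4, 5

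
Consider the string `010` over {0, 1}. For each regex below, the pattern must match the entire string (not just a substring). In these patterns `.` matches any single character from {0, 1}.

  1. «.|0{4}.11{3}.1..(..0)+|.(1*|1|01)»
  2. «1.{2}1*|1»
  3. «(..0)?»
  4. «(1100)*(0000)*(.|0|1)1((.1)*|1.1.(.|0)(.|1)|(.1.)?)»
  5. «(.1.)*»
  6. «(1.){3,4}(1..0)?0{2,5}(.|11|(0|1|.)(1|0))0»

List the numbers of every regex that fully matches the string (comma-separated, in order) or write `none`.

3, 5

1 → no match
2 → no match — must start with `1`
3 → match
4 → no match
5 → match
6 → no match — must start with `1`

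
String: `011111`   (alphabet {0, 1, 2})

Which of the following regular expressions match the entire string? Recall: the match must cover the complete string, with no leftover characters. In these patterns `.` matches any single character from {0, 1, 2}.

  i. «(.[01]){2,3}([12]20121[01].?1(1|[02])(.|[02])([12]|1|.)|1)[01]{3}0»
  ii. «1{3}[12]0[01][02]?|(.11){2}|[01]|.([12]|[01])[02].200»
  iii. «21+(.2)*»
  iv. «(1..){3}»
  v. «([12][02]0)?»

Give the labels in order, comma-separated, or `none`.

ii

i → no match — must end with `0`
ii → match
iii → no match — must start with `21`
iv → no match — must start with `1`
v → no match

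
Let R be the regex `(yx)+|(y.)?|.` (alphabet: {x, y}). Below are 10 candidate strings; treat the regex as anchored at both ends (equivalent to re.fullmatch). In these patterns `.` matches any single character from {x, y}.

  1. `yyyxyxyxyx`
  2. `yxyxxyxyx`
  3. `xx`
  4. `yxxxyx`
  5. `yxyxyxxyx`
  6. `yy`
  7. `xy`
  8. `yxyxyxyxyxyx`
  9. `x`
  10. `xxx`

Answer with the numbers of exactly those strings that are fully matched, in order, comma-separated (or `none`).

6, 8, 9

1. `yyyxyxyxyx` → no match
2. `yxyxxyxyx` → no match
3. `xx` → no match
4. `yxxxyx` → no match
5. `yxyxyxxyx` → no match
6. `yy` → match
7. `xy` → no match
8. `yxyxyxyxyxyx` → match
9. `x` → match
10. `xxx` → no match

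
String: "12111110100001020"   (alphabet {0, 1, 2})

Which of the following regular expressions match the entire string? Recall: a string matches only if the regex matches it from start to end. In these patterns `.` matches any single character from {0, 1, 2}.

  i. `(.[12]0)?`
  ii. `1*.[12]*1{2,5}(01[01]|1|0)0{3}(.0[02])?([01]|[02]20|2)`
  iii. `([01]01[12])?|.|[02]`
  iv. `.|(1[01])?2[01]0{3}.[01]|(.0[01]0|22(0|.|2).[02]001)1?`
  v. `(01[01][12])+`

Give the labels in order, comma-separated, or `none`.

i → no match
ii → match
iii → no match
iv → no match
v → no match — must start with "01"

ii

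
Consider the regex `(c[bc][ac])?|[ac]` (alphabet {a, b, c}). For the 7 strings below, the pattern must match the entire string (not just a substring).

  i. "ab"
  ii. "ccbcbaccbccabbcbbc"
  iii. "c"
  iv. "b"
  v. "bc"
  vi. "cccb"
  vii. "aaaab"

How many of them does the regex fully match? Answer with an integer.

i. "ab" → no match
ii → no match
iii. "c" → match
iv. "b" → no match
v. "bc" → no match
vi. "cccb" → no match
vii. "aaaab" → no match
Total matched: 1

1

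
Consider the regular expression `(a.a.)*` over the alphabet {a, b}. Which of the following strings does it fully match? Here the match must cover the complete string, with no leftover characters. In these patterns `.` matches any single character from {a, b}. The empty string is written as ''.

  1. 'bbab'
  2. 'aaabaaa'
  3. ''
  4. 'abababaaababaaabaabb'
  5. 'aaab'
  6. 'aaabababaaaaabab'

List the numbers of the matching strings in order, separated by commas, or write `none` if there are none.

3, 5, 6

1 → no match
2 → no match
3 → match
4 → no match
5 → match
6 → match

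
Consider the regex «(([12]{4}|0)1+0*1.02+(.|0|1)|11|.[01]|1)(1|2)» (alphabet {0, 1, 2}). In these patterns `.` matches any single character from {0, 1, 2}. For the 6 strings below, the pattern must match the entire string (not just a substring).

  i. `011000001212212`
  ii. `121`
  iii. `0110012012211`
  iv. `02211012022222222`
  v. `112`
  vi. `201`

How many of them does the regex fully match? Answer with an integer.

2

i → no match
ii → no match
iii → no match
iv → no match
v → match
vi → match
Total matched: 2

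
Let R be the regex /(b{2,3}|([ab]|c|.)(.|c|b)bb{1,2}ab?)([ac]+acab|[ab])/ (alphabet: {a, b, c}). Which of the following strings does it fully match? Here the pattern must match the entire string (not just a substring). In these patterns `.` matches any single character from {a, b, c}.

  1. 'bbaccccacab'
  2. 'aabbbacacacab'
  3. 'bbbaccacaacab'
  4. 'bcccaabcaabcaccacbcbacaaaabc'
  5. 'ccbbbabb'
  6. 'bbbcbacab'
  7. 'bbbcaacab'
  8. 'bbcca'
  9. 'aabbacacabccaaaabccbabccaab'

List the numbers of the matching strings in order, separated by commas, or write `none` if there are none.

1. 'bbaccccacab' → match
2 → match
3 → match
4 → no match
5. 'ccbbbabb' → match
6. 'bbbcbacab' → no match
7. 'bbbcaacab' → match
8. 'bbcca' → no match
9 → no match

1, 2, 3, 5, 7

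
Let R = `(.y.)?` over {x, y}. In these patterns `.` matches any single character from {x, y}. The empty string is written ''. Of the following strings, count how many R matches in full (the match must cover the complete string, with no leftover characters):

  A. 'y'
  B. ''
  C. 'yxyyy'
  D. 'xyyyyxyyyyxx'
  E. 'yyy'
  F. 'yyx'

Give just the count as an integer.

A → no match
B → match
C → no match
D → no match
E → match
F → match
Total matched: 3

3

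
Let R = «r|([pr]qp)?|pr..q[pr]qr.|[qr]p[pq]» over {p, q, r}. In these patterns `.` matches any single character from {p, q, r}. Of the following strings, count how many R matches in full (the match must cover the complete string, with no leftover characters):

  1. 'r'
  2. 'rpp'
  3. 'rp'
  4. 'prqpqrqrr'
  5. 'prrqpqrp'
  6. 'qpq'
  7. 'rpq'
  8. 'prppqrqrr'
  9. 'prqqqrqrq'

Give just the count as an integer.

7

1. 'r' → match
2. 'rpp' → match
3. 'rp' → no match
4. 'prqpqrqrr' → match
5. 'prrqpqrp' → no match
6. 'qpq' → match
7. 'rpq' → match
8. 'prppqrqrr' → match
9. 'prqqqrqrq' → match
Total matched: 7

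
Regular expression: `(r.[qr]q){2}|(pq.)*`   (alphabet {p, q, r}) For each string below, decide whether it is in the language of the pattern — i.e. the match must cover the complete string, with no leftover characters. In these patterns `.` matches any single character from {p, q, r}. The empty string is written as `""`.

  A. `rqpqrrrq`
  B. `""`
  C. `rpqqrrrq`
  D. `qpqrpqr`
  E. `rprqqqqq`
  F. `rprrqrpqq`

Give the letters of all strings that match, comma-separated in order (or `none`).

A → no match
B → match
C → match
D → no match
E → no match
F → no match

B, C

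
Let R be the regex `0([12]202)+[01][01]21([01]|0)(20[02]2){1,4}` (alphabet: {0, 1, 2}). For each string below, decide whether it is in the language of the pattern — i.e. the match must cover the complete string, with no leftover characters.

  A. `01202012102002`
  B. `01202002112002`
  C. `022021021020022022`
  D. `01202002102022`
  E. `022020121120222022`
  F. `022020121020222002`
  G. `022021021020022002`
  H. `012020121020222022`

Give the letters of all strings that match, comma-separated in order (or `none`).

A, B, C, D, E, F, G, H

A → match
B → match
C → match
D → match
E → match
F → match
G → match
H → match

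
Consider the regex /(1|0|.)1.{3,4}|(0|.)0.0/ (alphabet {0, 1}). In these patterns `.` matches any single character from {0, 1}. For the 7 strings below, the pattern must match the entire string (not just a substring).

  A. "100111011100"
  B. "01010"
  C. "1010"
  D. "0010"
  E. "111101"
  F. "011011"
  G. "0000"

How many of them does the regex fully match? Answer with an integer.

A → no match
B → match
C → match
D → match
E → match
F → match
G → match
Total matched: 6

6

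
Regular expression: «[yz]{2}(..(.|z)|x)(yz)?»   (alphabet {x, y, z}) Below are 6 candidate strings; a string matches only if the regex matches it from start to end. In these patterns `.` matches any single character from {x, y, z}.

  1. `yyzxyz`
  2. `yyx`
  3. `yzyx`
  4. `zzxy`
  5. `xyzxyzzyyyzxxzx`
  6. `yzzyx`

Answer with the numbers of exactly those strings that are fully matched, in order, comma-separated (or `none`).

2, 6

1. `yyzxyz` → no match
2. `yyx` → match
3. `yzyx` → no match
4. `zzxy` → no match
5 → no match
6. `yzzyx` → match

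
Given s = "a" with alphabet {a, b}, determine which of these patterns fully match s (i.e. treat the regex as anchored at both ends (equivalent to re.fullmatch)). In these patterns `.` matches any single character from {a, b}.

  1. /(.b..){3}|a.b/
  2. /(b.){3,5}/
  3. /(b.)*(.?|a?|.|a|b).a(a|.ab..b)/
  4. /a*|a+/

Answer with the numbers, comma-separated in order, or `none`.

1 → no match
2 → no match — must start with "b"
3 → no match
4 → match

4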